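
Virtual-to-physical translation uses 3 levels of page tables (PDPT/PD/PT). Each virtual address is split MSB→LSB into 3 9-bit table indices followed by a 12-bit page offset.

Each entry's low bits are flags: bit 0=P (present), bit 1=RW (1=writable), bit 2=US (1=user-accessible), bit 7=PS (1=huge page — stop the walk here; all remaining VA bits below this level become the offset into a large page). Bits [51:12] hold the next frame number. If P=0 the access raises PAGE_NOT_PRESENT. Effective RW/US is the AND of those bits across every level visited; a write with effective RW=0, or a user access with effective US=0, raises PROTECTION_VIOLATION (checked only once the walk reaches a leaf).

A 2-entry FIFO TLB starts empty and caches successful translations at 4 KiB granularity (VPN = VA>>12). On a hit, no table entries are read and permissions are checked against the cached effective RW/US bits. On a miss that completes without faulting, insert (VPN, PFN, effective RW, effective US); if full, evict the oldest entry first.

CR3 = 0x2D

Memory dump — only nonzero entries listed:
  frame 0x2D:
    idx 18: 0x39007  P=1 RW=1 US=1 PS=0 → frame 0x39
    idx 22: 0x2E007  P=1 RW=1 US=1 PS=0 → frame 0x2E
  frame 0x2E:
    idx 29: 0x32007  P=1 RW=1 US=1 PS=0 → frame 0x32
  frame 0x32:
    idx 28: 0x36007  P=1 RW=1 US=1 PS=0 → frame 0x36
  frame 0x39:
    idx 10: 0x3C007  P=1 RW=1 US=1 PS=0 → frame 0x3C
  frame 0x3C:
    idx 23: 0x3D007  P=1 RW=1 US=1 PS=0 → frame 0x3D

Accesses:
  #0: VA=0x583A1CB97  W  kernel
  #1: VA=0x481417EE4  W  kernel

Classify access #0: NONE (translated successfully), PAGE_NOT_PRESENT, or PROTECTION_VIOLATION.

Walk each access:
#0 VA=0x583A1CB97 (w,kernel):
  [0] read 0x2D idx=22: raw=0x2E007 flags P=1 W=1 U=1 S=0
  [1] read 0x2E idx=29: raw=0x32007 flags P=1 W=1 U=1 S=0
  [2] read 0x32 idx=28: raw=0x36007 flags P=1 W=1 U=1 S=0
  → PA=0x36B97  (3 entries read)
#1 VA=0x481417EE4 (w,kernel):
  [0] read 0x2D idx=18: raw=0x39007 flags P=1 W=1 U=1 S=0
  [1] read 0x39 idx=10: raw=0x3C007 flags P=1 W=1 U=1 S=0
  [2] read 0x3C idx=23: raw=0x3D007 flags P=1 W=1 U=1 S=0
  → PA=0x3DEE4  (3 entries read)

Access #0 fault: NONE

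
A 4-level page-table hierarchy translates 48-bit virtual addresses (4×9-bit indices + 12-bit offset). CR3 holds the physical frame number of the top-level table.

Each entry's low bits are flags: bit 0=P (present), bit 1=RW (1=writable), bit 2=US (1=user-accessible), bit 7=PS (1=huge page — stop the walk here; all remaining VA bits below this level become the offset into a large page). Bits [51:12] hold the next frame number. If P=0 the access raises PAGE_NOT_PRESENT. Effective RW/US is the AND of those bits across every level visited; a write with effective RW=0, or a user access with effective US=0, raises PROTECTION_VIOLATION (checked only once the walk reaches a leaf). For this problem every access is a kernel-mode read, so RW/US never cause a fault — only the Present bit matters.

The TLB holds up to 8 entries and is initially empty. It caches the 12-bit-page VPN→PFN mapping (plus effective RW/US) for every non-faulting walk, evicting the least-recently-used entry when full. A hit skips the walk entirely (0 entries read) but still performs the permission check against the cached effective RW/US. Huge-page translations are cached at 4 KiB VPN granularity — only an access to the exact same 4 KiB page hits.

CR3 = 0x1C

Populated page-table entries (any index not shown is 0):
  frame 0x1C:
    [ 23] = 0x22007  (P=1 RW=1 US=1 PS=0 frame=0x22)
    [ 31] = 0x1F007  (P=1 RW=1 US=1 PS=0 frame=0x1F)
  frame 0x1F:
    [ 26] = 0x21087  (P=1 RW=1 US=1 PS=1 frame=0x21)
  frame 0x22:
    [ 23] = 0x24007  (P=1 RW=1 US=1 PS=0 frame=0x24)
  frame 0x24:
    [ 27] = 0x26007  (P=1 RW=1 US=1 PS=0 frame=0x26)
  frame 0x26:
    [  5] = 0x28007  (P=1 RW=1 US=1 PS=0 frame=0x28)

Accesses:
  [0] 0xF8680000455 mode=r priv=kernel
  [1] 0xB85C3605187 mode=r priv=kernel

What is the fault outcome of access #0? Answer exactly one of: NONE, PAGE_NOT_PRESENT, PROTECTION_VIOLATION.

Per-access translation:
#0 VA=0xF8680000455 (r,kernel):
  L0 @0x1C[31] → 0x1F007  P=1,RW=1,US=1,PS=0
  L1 @0x1F[26] → 0x21087  P=1,RW=1,US=1,PS=1
  → PA=0x21455 (huge @L1)  (2 entries read)
#1 VA=0xB85C3605187 (r,kernel):
  L0 @0x1C[23] → 0x22007  P=1,RW=1,US=1,PS=0
  L1 @0x22[23] → 0x24007  P=1,RW=1,US=1,PS=0
  L2 @0x24[27] → 0x26007  P=1,RW=1,US=1,PS=0
  L3 @0x26[5] → 0x28007  P=1,RW=1,US=1,PS=0
  → PA=0x28187  (4 entries read)

Access #0 fault: NONE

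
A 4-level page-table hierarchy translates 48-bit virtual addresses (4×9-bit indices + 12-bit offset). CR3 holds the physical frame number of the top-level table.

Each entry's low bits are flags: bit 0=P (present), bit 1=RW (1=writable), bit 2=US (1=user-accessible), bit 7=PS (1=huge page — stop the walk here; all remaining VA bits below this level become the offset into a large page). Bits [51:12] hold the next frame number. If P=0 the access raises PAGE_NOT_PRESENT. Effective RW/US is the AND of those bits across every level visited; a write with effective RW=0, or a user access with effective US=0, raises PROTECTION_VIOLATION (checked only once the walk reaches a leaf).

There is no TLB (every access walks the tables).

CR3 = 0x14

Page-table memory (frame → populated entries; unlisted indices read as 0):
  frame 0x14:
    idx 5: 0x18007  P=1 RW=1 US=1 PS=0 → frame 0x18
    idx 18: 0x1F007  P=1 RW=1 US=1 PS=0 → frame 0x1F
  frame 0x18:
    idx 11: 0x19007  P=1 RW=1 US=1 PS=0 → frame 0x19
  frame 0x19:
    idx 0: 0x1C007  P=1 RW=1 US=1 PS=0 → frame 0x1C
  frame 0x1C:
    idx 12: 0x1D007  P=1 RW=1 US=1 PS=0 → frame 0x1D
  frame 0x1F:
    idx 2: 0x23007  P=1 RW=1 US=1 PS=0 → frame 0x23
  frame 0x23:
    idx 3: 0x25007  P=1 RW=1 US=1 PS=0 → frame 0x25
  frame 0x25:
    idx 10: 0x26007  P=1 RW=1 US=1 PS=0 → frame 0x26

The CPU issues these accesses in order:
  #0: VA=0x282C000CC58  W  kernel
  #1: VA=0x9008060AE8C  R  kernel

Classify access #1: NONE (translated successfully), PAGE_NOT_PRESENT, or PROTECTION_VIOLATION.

Per-access translation:
#0 VA=0x282C000CC58 (w,kernel):
  [0] read 0x14 idx=5: raw=0x18007 flags P=1 W=1 U=1 S=0
  [1] read 0x18 idx=11: raw=0x19007 flags P=1 W=1 U=1 S=0
  [2] read 0x19 idx=0: raw=0x1C007 flags P=1 W=1 U=1 S=0
  [3] read 0x1C idx=12: raw=0x1D007 flags P=1 W=1 U=1 S=0
  → PA=0x1DC58  (4 entries read)
#1 VA=0x9008060AE8C (r,kernel):
  [0] read 0x14 idx=18: raw=0x1F007 flags P=1 W=1 U=1 S=0
  [1] read 0x1F idx=2: raw=0x23007 flags P=1 W=1 U=1 S=0
  [2] read 0x23 idx=3: raw=0x25007 flags P=1 W=1 U=1 S=0
  [3] read 0x25 idx=10: raw=0x26007 flags P=1 W=1 U=1 S=0
  → PA=0x26E8C  (4 entries read)

Access #1 fault: NONE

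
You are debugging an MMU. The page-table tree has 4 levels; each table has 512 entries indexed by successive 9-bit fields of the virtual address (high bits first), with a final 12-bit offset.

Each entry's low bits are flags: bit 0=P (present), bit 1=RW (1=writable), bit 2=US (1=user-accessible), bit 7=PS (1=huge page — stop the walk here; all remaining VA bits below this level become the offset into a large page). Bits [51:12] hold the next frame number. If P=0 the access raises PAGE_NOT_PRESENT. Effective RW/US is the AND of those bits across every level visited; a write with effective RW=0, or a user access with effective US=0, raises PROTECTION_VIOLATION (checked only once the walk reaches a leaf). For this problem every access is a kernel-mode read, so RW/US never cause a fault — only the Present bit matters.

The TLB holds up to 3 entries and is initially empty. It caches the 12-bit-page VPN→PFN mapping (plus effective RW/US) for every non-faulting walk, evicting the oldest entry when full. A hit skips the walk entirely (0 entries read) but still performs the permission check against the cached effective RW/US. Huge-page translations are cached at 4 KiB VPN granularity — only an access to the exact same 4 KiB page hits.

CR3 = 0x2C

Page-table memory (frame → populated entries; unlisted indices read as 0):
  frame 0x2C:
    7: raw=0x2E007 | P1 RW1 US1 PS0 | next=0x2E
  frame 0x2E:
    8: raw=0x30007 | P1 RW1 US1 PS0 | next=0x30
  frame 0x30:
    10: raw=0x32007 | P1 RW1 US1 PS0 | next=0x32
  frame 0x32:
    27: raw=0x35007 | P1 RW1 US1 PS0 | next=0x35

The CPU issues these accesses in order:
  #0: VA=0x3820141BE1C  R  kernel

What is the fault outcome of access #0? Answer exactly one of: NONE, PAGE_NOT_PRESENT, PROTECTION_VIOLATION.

Per-access translation:
#0 VA=0x3820141BE1C (r,kernel):
  lvl0: tbl 0x2C, slot 7 ⇒ 0x2E007 (P1/RW1/US1/PS0)
  lvl1: tbl 0x2E, slot 8 ⇒ 0x30007 (P1/RW1/US1/PS0)
  lvl2: tbl 0x30, slot 10 ⇒ 0x32007 (P1/RW1/US1/PS0)
  lvl3: tbl 0x32, slot 27 ⇒ 0x35007 (P1/RW1/US1/PS0)
  → PA=0x35E1C  (4 entries read)

Access #0 fault: NONE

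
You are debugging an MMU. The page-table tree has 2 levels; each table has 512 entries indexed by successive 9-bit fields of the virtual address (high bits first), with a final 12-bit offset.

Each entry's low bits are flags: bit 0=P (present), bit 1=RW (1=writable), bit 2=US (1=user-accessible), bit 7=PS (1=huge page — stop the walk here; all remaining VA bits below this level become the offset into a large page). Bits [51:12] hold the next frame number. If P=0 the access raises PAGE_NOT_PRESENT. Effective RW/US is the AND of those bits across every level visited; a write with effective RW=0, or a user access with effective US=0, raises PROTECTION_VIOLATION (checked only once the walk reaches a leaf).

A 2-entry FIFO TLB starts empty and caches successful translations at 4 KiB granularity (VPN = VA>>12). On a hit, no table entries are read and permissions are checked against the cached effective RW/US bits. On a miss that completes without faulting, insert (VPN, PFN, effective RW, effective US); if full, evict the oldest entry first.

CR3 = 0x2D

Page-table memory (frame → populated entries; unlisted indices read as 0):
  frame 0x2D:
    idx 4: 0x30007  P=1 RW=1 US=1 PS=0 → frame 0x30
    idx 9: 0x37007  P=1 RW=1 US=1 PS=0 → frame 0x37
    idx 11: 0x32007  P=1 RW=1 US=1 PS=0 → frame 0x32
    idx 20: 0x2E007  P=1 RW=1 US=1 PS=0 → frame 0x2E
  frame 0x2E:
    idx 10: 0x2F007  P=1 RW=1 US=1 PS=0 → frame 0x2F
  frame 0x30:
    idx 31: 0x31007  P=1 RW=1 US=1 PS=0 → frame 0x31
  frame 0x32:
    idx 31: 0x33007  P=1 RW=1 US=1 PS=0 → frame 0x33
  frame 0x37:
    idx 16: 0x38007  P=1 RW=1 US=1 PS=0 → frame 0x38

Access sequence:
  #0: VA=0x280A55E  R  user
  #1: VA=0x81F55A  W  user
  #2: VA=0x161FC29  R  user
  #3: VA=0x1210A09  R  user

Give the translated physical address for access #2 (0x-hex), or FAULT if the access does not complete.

Walk each access:
#0 VA=0x280A55E (r,user):
  [0] read 0x2D idx=20: raw=0x2E007 flags P=1 W=1 U=1 S=0
  [1] read 0x2E idx=10: raw=0x2F007 flags P=1 W=1 U=1 S=0
  ✓ 0x2F55E  — 2 lookups
#1 VA=0x81F55A (w,user):
  [0] read 0x2D idx=4: raw=0x30007 flags P=1 W=1 U=1 S=0
  [1] read 0x30 idx=31: raw=0x31007 flags P=1 W=1 U=1 S=0
  ✓ 0x3155A  — 2 lookups
#2 VA=0x161FC29 (r,user):
  [0] read 0x2D idx=11: raw=0x32007 flags P=1 W=1 U=1 S=0
  [1] read 0x32 idx=31: raw=0x33007 flags P=1 W=1 U=1 S=0
  ✓ 0x33C29  — 2 lookups
#3 VA=0x1210A09 (r,user):
  [0] read 0x2D idx=9: raw=0x37007 flags P=1 W=1 U=1 S=0
  [1] read 0x37 idx=16: raw=0x38007 flags P=1 W=1 U=1 S=0
  ✓ 0x38A09  — 2 lookups

Access #2 PA: 0x33C29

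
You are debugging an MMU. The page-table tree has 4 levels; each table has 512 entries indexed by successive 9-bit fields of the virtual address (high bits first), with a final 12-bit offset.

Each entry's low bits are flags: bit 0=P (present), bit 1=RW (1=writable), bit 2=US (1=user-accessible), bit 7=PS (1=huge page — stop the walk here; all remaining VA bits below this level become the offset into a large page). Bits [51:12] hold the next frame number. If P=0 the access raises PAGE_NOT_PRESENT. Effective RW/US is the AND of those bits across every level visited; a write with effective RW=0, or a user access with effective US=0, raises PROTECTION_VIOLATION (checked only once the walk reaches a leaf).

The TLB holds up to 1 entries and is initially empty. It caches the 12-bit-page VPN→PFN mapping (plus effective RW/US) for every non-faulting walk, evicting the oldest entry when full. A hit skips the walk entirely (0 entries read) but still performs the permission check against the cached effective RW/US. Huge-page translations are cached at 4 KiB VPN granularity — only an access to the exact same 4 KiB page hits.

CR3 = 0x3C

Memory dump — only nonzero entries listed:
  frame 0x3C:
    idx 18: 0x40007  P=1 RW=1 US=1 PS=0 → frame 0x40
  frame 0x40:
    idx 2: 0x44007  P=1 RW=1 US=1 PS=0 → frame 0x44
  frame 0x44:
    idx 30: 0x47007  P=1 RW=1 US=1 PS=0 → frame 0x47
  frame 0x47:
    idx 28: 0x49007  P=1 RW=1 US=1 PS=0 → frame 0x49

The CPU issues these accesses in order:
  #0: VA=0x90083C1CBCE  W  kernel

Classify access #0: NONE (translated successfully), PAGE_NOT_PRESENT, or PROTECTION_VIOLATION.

Per-access translation:
#0 VA=0x90083C1CBCE (w,kernel):
  L0 @0x3C[18] → 0x40007  P=1,RW=1,US=1,PS=0
  L1 @0x40[2] → 0x44007  P=1,RW=1,US=1,PS=0
  L2 @0x44[30] → 0x47007  P=1,RW=1,US=1,PS=0
  L3 @0x47[28] → 0x49007  P=1,RW=1,US=1,PS=0
  ✓ 0x49BCE  — 4 lookups

Access #0 fault: NONE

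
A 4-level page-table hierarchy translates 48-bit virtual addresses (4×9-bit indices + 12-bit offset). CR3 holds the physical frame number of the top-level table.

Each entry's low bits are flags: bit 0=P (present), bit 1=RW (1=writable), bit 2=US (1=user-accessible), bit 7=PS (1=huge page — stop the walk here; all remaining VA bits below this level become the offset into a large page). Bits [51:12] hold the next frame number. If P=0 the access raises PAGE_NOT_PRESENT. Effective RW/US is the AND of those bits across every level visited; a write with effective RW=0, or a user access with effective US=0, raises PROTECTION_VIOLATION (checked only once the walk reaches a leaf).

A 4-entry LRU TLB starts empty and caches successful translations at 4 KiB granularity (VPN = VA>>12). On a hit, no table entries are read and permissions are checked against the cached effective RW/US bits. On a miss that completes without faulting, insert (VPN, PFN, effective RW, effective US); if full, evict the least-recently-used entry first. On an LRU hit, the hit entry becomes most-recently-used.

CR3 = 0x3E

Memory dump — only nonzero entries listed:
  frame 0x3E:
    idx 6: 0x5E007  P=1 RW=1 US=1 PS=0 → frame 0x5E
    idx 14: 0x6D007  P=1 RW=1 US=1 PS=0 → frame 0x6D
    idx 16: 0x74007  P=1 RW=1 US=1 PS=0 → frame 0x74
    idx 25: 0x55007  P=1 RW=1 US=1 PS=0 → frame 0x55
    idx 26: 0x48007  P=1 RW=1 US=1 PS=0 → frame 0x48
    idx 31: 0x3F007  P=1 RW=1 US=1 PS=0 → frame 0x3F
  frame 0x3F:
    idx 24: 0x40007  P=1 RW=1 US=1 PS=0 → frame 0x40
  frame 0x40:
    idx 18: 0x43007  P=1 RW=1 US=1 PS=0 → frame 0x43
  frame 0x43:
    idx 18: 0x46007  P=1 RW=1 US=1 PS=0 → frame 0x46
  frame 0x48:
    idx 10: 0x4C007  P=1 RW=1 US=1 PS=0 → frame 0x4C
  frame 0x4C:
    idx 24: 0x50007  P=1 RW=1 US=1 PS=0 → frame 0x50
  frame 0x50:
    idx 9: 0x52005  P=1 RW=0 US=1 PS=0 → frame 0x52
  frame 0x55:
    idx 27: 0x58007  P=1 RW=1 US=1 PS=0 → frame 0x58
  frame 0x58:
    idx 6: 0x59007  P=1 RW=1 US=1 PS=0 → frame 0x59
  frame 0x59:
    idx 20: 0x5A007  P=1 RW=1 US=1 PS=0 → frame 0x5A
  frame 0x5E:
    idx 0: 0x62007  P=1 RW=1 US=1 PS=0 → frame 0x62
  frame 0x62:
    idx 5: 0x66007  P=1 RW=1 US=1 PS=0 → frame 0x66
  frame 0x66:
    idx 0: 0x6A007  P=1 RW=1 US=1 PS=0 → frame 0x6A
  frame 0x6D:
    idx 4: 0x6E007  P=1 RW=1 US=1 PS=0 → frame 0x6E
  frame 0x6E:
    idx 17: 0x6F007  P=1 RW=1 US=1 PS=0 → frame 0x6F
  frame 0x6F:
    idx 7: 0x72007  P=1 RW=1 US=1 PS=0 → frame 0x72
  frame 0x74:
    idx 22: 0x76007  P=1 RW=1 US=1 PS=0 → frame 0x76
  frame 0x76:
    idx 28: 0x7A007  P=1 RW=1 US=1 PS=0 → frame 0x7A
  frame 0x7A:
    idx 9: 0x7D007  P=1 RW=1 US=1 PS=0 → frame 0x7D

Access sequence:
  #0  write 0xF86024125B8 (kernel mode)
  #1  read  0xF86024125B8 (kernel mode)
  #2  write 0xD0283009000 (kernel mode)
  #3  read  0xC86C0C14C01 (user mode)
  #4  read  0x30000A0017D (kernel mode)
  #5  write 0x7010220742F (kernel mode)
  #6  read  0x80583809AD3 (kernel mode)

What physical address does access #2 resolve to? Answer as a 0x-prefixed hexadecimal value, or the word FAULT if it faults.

Trace:
#0 VA=0xF86024125B8 (w,kernel):
  L0 @0x3E[31] → 0x3F007  P=1,RW=1,US=1,PS=0
  L1 @0x3F[24] → 0x40007  P=1,RW=1,US=1,PS=0
  L2 @0x40[18] → 0x43007  P=1,RW=1,US=1,PS=0
  L3 @0x43[18] → 0x46007  P=1,RW=1,US=1,PS=0
  ⇒ phys 0x465B8  [4 reads]
#1 VA=0xF86024125B8 (r,kernel):
  TLB hit vpn=0xF8602412 → PA=0x465B8
#2 VA=0xD0283009000 (w,kernel):
  L0 @0x3E[26] → 0x48007  P=1,RW=1,US=1,PS=0
  L1 @0x48[10] → 0x4C007  P=1,RW=1,US=1,PS=0
  L2 @0x4C[24] → 0x50007  P=1,RW=1,US=1,PS=0
  L3 @0x50[9] → 0x52005  P=1,RW=0,US=1,PS=0
  → PROTECTION_VIOLATION  (4 entries read)
#3 VA=0xC86C0C14C01 (r,user):
  L0 @0x3E[25] → 0x55007  P=1,RW=1,US=1,PS=0
  L1 @0x55[27] → 0x58007  P=1,RW=1,US=1,PS=0
  L2 @0x58[6] → 0x59007  P=1,RW=1,US=1,PS=0
  L3 @0x59[20] → 0x5A007  P=1,RW=1,US=1,PS=0
  ⇒ phys 0x5AC01  [4 reads]
#4 VA=0x30000A0017D (r,kernel):
  L0 @0x3E[6] → 0x5E007  P=1,RW=1,US=1,PS=0
  L1 @0x5E[0] → 0x62007  P=1,RW=1,US=1,PS=0
  L2 @0x62[5] → 0x66007  P=1,RW=1,US=1,PS=0
  L3 @0x66[0] → 0x6A007  P=1,RW=1,US=1,PS=0
  ⇒ phys 0x6A17D  [4 reads]
#5 VA=0x7010220742F (w,kernel):
  L0 @0x3E[14] → 0x6D007  P=1,RW=1,US=1,PS=0
  L1 @0x6D[4] → 0x6E007  P=1,RW=1,US=1,PS=0
  L2 @0x6E[17] → 0x6F007  P=1,RW=1,US=1,PS=0
  L3 @0x6F[7] → 0x72007  P=1,RW=1,US=1,PS=0
  ⇒ phys 0x7242F  [4 reads]
#6 VA=0x80583809AD3 (r,kernel):
  L0 @0x3E[16] → 0x74007  P=1,RW=1,US=1,PS=0
  L1 @0x74[22] → 0x76007  P=1,RW=1,US=1,PS=0
  L2 @0x76[28] → 0x7A007  P=1,RW=1,US=1,PS=0
  L3 @0x7A[9] → 0x7D007  P=1,RW=1,US=1,PS=0
  ⇒ phys 0x7DAD3  [4 reads]

Access #2 PA: FAULT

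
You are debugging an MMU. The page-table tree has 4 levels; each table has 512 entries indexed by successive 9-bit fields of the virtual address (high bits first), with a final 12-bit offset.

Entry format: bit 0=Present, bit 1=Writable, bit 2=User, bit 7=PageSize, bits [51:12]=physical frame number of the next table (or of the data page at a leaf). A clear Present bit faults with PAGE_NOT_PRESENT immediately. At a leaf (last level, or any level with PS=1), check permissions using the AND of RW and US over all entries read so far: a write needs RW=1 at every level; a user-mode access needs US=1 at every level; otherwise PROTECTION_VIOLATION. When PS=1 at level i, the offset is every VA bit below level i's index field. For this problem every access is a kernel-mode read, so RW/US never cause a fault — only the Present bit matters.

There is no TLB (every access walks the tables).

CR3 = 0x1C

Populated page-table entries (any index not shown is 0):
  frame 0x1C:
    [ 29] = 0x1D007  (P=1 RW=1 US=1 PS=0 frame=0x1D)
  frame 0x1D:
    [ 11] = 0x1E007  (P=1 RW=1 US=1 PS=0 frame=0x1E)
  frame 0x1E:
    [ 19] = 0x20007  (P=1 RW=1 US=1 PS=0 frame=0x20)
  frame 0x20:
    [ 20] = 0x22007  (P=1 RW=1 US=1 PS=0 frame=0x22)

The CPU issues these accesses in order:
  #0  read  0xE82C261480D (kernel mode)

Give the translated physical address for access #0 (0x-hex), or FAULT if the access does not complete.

Trace:
#0 VA=0xE82C261480D (r,kernel):
  L0 @0x1C[29] → 0x1D007  P=1,RW=1,US=1,PS=0
  L1 @0x1D[11] → 0x1E007  P=1,RW=1,US=1,PS=0
  L2 @0x1E[19] → 0x20007  P=1,RW=1,US=1,PS=0
  L3 @0x20[20] → 0x22007  P=1,RW=1,US=1,PS=0
  → PA=0x2280D  (4 entries read)

Access #0 PA: 0x2280D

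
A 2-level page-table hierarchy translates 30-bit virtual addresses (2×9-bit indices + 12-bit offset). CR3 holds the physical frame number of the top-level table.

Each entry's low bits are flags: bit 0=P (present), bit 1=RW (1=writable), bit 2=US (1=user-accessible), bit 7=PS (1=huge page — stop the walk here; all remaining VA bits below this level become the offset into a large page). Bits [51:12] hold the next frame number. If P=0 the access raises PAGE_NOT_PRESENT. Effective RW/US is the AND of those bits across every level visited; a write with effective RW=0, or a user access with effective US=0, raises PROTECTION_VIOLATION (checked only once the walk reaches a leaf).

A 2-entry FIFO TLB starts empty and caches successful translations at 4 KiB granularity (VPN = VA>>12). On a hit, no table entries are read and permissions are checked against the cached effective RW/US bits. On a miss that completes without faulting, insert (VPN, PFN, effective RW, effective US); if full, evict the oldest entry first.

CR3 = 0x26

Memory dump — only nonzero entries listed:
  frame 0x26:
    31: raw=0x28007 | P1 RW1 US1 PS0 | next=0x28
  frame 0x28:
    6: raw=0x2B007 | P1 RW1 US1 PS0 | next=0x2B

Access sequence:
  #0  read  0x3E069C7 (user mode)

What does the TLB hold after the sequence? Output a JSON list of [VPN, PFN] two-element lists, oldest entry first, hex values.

Per-access translation:
#0 VA=0x3E069C7 (r,user):
  L0: frame=0x26 idx=31 entry=0x28007 [P=1 RW=1 US=1 PS=0]
  L1: frame=0x28 idx=6 entry=0x2B007 [P=1 RW=1 US=1 PS=0]
  ⇒ phys 0x2B9C7  [2 reads]

TLB: [["0x3E06", "0x2B"]]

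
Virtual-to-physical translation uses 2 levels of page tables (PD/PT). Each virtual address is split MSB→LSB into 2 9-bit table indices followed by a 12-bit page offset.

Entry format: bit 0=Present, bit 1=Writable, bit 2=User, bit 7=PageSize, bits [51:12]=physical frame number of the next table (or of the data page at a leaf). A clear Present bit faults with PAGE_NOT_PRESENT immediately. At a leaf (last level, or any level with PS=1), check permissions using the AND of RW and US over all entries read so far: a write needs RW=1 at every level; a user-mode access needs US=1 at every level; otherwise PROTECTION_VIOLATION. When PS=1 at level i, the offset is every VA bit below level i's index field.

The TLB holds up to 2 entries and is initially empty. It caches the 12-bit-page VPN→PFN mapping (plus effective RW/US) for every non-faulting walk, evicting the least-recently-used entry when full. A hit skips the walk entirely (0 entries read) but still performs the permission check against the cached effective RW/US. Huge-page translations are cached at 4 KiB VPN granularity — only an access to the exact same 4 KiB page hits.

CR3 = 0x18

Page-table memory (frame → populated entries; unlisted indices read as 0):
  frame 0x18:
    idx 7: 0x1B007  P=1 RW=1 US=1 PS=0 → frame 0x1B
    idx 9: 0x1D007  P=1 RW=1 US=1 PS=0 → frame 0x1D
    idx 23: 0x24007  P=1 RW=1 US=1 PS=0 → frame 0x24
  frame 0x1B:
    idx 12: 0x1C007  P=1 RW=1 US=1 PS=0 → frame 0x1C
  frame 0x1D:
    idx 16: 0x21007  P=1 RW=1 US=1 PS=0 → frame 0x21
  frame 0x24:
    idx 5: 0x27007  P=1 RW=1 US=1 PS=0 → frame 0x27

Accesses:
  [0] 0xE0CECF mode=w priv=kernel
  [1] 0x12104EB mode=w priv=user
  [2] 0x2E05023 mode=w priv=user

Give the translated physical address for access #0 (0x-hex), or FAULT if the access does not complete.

Trace:
#0 VA=0xE0CECF (w,kernel):
  [0] read 0x18 idx=7: raw=0x1B007 flags P=1 W=1 U=1 S=0
  [1] read 0x1B idx=12: raw=0x1C007 flags P=1 W=1 U=1 S=0
  → PA=0x1CECF  (2 entries read)
#1 VA=0x12104EB (w,user):
  [0] read 0x18 idx=9: raw=0x1D007 flags P=1 W=1 U=1 S=0
  [1] read 0x1D idx=16: raw=0x21007 flags P=1 W=1 U=1 S=0
  → PA=0x214EB  (2 entries read)
#2 VA=0x2E05023 (w,user):
  [0] read 0x18 idx=23: raw=0x24007 flags P=1 W=1 U=1 S=0
  [1] read 0x24 idx=5: raw=0x27007 flags P=1 W=1 U=1 S=0
  → PA=0x27023  (2 entries read)

Access #0 PA: 0x1CECF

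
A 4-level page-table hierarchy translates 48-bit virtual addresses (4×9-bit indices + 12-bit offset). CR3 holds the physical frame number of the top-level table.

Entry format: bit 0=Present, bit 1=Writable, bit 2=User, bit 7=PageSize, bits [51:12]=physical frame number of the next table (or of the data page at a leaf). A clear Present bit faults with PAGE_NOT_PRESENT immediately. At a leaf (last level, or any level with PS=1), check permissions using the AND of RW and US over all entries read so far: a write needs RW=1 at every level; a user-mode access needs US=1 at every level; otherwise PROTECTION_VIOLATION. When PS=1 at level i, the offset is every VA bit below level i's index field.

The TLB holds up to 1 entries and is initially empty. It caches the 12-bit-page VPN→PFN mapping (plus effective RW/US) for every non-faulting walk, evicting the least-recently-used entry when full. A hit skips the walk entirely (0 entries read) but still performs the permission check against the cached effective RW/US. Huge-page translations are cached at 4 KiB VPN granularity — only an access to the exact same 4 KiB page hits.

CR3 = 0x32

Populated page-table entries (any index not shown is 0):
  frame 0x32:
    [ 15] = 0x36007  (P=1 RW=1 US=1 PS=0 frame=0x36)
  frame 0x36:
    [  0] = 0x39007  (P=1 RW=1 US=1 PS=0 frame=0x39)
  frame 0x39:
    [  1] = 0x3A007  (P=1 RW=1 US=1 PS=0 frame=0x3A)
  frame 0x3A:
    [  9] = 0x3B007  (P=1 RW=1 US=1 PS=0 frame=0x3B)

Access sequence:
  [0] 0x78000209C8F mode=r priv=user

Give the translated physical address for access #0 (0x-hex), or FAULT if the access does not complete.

Trace:
#0 VA=0x78000209C8F (r,user):
  L0 @0x32[15] → 0x36007  P=1,RW=1,US=1,PS=0
  L1 @0x36[0] → 0x39007  P=1,RW=1,US=1,PS=0
  L2 @0x39[1] → 0x3A007  P=1,RW=1,US=1,PS=0
  L3 @0x3A[9] → 0x3B007  P=1,RW=1,US=1,PS=0
  ⇒ phys 0x3BC8F  [4 reads]

Access #0 PA: 0x3BC8F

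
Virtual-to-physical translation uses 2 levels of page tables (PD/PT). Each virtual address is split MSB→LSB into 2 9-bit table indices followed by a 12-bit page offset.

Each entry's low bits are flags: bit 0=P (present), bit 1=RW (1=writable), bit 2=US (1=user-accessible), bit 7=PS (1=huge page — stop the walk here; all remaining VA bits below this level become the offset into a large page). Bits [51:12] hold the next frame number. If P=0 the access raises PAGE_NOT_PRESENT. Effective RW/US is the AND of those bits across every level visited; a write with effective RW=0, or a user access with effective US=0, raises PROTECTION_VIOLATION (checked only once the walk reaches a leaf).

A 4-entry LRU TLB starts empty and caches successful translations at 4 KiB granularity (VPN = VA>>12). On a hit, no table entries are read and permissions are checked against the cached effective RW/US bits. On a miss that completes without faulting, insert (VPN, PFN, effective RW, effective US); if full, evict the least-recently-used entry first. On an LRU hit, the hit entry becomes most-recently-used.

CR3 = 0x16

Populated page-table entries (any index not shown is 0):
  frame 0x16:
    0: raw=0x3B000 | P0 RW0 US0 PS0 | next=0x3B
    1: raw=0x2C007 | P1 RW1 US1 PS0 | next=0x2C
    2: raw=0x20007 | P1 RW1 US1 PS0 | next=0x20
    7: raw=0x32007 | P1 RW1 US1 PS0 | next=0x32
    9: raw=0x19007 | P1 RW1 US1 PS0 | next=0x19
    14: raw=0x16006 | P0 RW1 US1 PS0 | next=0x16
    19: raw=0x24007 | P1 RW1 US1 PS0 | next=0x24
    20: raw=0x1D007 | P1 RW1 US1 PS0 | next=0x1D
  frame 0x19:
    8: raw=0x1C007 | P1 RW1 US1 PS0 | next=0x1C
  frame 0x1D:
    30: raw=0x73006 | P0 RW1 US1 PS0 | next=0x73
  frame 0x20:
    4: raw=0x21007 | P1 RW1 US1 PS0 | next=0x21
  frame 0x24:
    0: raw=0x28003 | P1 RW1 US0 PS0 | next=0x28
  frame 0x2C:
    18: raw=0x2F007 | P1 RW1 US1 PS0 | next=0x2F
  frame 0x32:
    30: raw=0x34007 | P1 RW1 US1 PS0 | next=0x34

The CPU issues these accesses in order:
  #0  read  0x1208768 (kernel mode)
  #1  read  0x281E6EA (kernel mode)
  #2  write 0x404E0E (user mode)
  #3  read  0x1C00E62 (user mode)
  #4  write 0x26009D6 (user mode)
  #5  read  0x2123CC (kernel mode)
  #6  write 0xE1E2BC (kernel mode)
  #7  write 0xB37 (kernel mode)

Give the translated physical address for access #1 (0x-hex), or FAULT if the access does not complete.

Per-access translation:
#0 VA=0x1208768 (r,kernel):
  L0: frame=0x16 idx=9 entry=0x19007 [P=1 RW=1 US=1 PS=0]
  L1: frame=0x19 idx=8 entry=0x1C007 [P=1 RW=1 US=1 PS=0]
  ⇒ phys 0x1C768  [2 reads]
#1 VA=0x281E6EA (r,kernel):
  L0: frame=0x16 idx=20 entry=0x1D007 [P=1 RW=1 US=1 PS=0]
  L1: frame=0x1D idx=30 entry=0x73006 [P=0 RW=1 US=1 PS=0]
  ✗ PAGE_NOT_PRESENT  [2 reads]
#2 VA=0x404E0E (w,user):
  L0: frame=0x16 idx=2 entry=0x20007 [P=1 RW=1 US=1 PS=0]
  L1: frame=0x20 idx=4 entry=0x21007 [P=1 RW=1 US=1 PS=0]
  ⇒ phys 0x21E0E  [2 reads]
#3 VA=0x1C00E62 (r,user):
  L0: frame=0x16 idx=14 entry=0x16006 [P=0 RW=1 US=1 PS=0]
  ✗ PAGE_NOT_PRESENT  [1 reads]
#4 VA=0x26009D6 (w,user):
  L0: frame=0x16 idx=19 entry=0x24007 [P=1 RW=1 US=1 PS=0]
  L1: frame=0x24 idx=0 entry=0x28003 [P=1 RW=1 US=0 PS=0]
  ✗ PROTECTION_VIOLATION  [2 reads]
#5 VA=0x2123CC (r,kernel):
  L0: frame=0x16 idx=1 entry=0x2C007 [P=1 RW=1 US=1 PS=0]
  L1: frame=0x2C idx=18 entry=0x2F007 [P=1 RW=1 US=1 PS=0]
  ⇒ phys 0x2F3CC  [2 reads]
#6 VA=0xE1E2BC (w,kernel):
  L0: frame=0x16 idx=7 entry=0x32007 [P=1 RW=1 US=1 PS=0]
  L1: frame=0x32 idx=30 entry=0x34007 [P=1 RW=1 US=1 PS=0]
  ⇒ phys 0x342BC  [2 reads]
#7 VA=0xB37 (w,kernel):
  L0: frame=0x16 idx=0 entry=0x3B000 [P=0 RW=0 US=0 PS=0]
  ✗ PAGE_NOT_PRESENT  [1 reads]

Access #1 PA: FAULT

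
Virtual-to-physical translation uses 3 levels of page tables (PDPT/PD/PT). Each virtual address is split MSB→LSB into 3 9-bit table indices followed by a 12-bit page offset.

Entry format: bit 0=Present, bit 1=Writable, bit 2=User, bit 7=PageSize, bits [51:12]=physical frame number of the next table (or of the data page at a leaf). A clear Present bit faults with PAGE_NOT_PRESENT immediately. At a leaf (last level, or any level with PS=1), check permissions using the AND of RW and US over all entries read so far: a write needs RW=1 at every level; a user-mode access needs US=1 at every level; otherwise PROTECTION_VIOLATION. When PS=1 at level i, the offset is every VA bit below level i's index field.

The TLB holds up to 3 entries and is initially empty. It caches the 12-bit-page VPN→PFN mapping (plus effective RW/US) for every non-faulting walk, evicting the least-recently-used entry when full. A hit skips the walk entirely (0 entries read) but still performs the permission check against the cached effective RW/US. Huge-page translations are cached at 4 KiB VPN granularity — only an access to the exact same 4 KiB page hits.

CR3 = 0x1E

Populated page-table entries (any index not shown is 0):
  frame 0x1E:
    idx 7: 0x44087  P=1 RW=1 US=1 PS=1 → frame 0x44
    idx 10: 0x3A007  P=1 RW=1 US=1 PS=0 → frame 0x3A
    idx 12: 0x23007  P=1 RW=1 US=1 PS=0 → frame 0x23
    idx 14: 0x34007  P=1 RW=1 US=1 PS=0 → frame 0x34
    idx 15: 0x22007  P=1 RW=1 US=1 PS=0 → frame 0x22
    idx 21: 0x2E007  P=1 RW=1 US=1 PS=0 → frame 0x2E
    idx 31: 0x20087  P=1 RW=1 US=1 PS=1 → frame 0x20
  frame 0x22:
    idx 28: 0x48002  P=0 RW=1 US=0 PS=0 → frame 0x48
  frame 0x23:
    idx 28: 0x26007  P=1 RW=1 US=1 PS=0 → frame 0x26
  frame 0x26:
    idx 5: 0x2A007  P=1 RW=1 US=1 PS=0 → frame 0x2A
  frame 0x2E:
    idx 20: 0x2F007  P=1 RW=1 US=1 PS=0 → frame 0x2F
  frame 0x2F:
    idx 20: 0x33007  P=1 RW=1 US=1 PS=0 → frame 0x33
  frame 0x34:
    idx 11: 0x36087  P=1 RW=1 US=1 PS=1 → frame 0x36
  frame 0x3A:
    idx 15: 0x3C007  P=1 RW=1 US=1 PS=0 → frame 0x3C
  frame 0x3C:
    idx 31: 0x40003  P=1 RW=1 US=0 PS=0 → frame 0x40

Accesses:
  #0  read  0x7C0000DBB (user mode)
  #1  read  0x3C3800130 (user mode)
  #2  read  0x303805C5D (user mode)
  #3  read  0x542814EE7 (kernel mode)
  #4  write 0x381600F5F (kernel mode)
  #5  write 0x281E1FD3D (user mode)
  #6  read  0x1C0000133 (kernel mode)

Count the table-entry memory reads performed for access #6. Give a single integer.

Per-access translation:
#0 VA=0x7C0000DBB (r,user):
  L0 @0x1E[31] → 0x20087  P=1,RW=1,US=1,PS=1
  ✓ 0x20DBB (huge @L0)  — 1 lookups
#1 VA=0x3C3800130 (r,user):
  L0 @0x1E[15] → 0x22007  P=1,RW=1,US=1,PS=0
  L1 @0x22[28] → 0x48002  P=0,RW=1,US=0,PS=0
  ✗ PAGE_NOT_PRESENT  [2 reads]
#2 VA=0x303805C5D (r,user):
  L0 @0x1E[12] → 0x23007  P=1,RW=1,US=1,PS=0
  L1 @0x23[28] → 0x26007  P=1,RW=1,US=1,PS=0
  L2 @0x26[5] → 0x2A007  P=1,RW=1,US=1,PS=0
  ✓ 0x2AC5D  — 3 lookups
#3 VA=0x542814EE7 (r,kernel):
  L0 @0x1E[21] → 0x2E007  P=1,RW=1,US=1,PS=0
  L1 @0x2E[20] → 0x2F007  P=1,RW=1,US=1,PS=0
  L2 @0x2F[20] → 0x33007  P=1,RW=1,US=1,PS=0
  ✓ 0x33EE7  — 3 lookups
#4 VA=0x381600F5F (w,kernel):
  L0 @0x1E[14] → 0x34007  P=1,RW=1,US=1,PS=0
  L1 @0x34[11] → 0x36087  P=1,RW=1,US=1,PS=1
  ✓ 0x36F5F (huge @L1)  — 2 lookups
#5 VA=0x281E1FD3D (w,user):
  L0 @0x1E[10] → 0x3A007  P=1,RW=1,US=1,PS=0
  L1 @0x3A[15] → 0x3C007  P=1,RW=1,US=1,PS=0
  L2 @0x3C[31] → 0x40003  P=1,RW=1,US=0,PS=0
  ✗ PROTECTION_VIOLATION  [3 reads]
#6 VA=0x1C0000133 (r,kernel):
  L0 @0x1E[7] → 0x44087  P=1,RW=1,US=1,PS=1
  ✓ 0x44133 (huge @L0)  — 1 lookups

Entries read for #6: 1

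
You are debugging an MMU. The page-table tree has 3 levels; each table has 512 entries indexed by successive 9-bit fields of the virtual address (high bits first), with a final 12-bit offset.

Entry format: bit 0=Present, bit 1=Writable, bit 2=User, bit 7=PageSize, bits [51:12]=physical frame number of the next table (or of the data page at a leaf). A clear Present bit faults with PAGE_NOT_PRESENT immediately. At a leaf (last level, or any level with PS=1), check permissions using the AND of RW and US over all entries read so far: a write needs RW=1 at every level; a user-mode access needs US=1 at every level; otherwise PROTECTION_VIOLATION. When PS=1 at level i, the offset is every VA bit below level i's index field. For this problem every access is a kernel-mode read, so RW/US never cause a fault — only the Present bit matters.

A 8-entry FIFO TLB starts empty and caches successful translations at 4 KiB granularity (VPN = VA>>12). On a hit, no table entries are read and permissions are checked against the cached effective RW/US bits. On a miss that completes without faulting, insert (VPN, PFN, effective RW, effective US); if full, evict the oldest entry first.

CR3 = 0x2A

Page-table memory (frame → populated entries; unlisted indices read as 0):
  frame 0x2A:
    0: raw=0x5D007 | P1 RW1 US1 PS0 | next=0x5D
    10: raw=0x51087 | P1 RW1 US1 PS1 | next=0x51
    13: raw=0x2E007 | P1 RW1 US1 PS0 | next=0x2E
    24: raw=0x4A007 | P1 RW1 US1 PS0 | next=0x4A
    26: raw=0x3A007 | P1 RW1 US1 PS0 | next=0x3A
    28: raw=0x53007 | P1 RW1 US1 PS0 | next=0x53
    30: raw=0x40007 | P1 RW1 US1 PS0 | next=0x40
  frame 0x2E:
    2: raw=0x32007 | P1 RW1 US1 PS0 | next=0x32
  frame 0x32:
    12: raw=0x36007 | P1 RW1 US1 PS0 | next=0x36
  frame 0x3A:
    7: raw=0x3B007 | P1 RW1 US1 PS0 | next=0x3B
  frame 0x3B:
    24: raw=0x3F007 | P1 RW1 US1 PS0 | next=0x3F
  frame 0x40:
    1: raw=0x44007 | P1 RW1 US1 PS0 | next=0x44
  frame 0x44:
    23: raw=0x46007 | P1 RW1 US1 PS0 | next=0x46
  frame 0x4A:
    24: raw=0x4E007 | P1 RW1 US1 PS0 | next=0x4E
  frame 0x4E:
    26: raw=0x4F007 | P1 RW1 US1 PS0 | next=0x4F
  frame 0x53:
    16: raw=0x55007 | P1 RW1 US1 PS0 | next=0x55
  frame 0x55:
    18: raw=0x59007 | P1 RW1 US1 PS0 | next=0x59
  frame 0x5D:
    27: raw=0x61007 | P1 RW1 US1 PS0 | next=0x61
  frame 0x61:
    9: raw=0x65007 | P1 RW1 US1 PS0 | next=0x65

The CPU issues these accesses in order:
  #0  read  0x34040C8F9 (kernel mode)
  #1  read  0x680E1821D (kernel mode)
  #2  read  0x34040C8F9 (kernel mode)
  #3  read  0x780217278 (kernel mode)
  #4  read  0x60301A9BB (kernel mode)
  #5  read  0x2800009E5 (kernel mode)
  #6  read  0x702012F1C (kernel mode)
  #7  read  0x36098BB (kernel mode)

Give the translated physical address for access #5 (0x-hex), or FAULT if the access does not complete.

Per-access translation:
#0 VA=0x34040C8F9 (r,kernel):
  lvl0: tbl 0x2A, slot 13 ⇒ 0x2E007 (P1/RW1/US1/PS0)
  lvl1: tbl 0x2E, slot 2 ⇒ 0x32007 (P1/RW1/US1/PS0)
  lvl2: tbl 0x32, slot 12 ⇒ 0x36007 (P1/RW1/US1/PS0)
  ✓ 0x368F9  — 3 lookups
#1 VA=0x680E1821D (r,kernel):
  lvl0: tbl 0x2A, slot 26 ⇒ 0x3A007 (P1/RW1/US1/PS0)
  lvl1: tbl 0x3A, slot 7 ⇒ 0x3B007 (P1/RW1/US1/PS0)
  lvl2: tbl 0x3B, slot 24 ⇒ 0x3F007 (P1/RW1/US1/PS0)
  ✓ 0x3F21D  — 3 lookups
#2 VA=0x34040C8F9 (r,kernel):
  TLB hit vpn=0x34040C → PA=0x368F9
#3 VA=0x780217278 (r,kernel):
  lvl0: tbl 0x2A, slot 30 ⇒ 0x40007 (P1/RW1/US1/PS0)
  lvl1: tbl 0x40, slot 1 ⇒ 0x44007 (P1/RW1/US1/PS0)
  lvl2: tbl 0x44, slot 23 ⇒ 0x46007 (P1/RW1/US1/PS0)
  ✓ 0x46278  — 3 lookups
#4 VA=0x60301A9BB (r,kernel):
  lvl0: tbl 0x2A, slot 24 ⇒ 0x4A007 (P1/RW1/US1/PS0)
  lvl1: tbl 0x4A, slot 24 ⇒ 0x4E007 (P1/RW1/US1/PS0)
  lvl2: tbl 0x4E, slot 26 ⇒ 0x4F007 (P1/RW1/US1/PS0)
  ✓ 0x4F9BB  — 3 lookups
#5 VA=0x2800009E5 (r,kernel):
  lvl0: tbl 0x2A, slot 10 ⇒ 0x51087 (P1/RW1/US1/PS1)
  ✓ 0x519E5 (huge @L0)  — 1 lookups
#6 VA=0x702012F1C (r,kernel):
  lvl0: tbl 0x2A, slot 28 ⇒ 0x53007 (P1/RW1/US1/PS0)
  lvl1: tbl 0x53, slot 16 ⇒ 0x55007 (P1/RW1/US1/PS0)
  lvl2: tbl 0x55, slot 18 ⇒ 0x59007 (P1/RW1/US1/PS0)
  ✓ 0x59F1C  — 3 lookups
#7 VA=0x36098BB (r,kernel):
  lvl0: tbl 0x2A, slot 0 ⇒ 0x5D007 (P1/RW1/US1/PS0)
  lvl1: tbl 0x5D, slot 27 ⇒ 0x61007 (P1/RW1/US1/PS0)
  lvl2: tbl 0x61, slot 9 ⇒ 0x65007 (P1/RW1/US1/PS0)
  ✓ 0x658BB  — 3 lookups

Access #5 PA: 0x519E5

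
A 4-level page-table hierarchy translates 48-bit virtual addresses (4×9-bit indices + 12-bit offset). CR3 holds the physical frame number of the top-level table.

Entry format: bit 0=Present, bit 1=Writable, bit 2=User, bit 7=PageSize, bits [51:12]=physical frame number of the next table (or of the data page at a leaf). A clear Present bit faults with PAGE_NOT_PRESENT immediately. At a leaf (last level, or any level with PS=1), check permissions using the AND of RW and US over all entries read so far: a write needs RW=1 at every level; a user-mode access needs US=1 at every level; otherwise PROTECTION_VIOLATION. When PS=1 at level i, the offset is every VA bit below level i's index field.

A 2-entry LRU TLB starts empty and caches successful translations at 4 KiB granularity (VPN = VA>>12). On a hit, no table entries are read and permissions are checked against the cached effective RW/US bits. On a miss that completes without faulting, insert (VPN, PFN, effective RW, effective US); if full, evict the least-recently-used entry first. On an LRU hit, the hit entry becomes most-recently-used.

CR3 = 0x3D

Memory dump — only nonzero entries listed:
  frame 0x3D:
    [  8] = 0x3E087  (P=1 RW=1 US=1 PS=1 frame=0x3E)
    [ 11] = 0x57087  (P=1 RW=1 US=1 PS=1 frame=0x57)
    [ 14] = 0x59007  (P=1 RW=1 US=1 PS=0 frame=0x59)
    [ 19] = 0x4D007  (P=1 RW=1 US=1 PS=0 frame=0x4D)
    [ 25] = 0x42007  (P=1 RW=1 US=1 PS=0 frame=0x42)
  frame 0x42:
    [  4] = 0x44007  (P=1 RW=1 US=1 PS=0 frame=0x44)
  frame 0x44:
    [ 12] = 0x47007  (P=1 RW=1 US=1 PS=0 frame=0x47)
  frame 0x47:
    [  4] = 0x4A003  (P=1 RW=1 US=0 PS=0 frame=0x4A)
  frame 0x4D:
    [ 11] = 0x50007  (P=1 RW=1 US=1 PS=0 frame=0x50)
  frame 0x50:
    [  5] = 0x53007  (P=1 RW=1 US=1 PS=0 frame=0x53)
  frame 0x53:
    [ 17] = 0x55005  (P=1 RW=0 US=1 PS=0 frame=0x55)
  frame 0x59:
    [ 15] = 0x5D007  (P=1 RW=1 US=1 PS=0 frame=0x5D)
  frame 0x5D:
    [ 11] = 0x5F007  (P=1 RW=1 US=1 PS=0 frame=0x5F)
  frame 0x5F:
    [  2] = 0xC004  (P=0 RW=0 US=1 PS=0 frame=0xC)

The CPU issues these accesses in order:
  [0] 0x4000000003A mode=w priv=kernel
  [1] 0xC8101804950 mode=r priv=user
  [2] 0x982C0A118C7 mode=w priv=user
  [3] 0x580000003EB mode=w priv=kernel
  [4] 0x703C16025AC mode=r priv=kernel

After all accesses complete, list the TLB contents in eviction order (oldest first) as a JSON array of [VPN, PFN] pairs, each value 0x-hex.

Trace:
#0 VA=0x4000000003A (w,kernel):
  L0: frame=0x3D idx=8 entry=0x3E087 [P=1 RW=1 US=1 PS=1]
  ✓ 0x3E03A (huge @L0)  — 1 lookups
#1 VA=0xC8101804950 (r,user):
  L0: frame=0x3D idx=25 entry=0x42007 [P=1 RW=1 US=1 PS=0]
  L1: frame=0x42 idx=4 entry=0x44007 [P=1 RW=1 US=1 PS=0]
  L2: frame=0x44 idx=12 entry=0x47007 [P=1 RW=1 US=1 PS=0]
  L3: frame=0x47 idx=4 entry=0x4A003 [P=1 RW=1 US=0 PS=0]
  ✗ PROTECTION_VIOLATION  [4 reads]
#2 VA=0x982C0A118C7 (w,user):
  L0: frame=0x3D idx=19 entry=0x4D007 [P=1 RW=1 US=1 PS=0]
  L1: frame=0x4D idx=11 entry=0x50007 [P=1 RW=1 US=1 PS=0]
  L2: frame=0x50 idx=5 entry=0x53007 [P=1 RW=1 US=1 PS=0]
  L3: frame=0x53 idx=17 entry=0x55005 [P=1 RW=0 US=1 PS=0]
  ✗ PROTECTION_VIOLATION  [4 reads]
#3 VA=0x580000003EB (w,kernel):
  L0: frame=0x3D idx=11 entry=0x57087 [P=1 RW=1 US=1 PS=1]
  ✓ 0x573EB (huge @L0)  — 1 lookups
#4 VA=0x703C16025AC (r,kernel):
  L0: frame=0x3D idx=14 entry=0x59007 [P=1 RW=1 US=1 PS=0]
  L1: frame=0x59 idx=15 entry=0x5D007 [P=1 RW=1 US=1 PS=0]
  L2: frame=0x5D idx=11 entry=0x5F007 [P=1 RW=1 US=1 PS=0]
  L3: frame=0x5F idx=2 entry=0xC004 [P=0 RW=0 US=1 PS=0]
  ✗ PAGE_NOT_PRESENT  [4 reads]

TLB: [["0x40000000", "0x3E"], ["0x58000000", "0x57"]]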